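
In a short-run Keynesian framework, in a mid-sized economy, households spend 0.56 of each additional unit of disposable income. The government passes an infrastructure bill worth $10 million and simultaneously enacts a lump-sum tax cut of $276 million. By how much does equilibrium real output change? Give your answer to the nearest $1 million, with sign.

+$374 million

Expenditure multiplier = 1/(1 − MPC) = 1/(1 − 0.56) = 1/0.44 ≈ 2.273.
ΔG contributes k·ΔG = (+$10 million) / 0.44 ≈ +$22.7 million.
ΔT of −$276 million changes first-round spending by −c·ΔT = +$154.56 million, contributing k·(−c·ΔT) = (+$154.56 million) / 0.44 ≈ +$351.3 million.
Net ΔY = k(ΔG − c·ΔT) = (+$164.56 million) / 0.44 = +$374 million.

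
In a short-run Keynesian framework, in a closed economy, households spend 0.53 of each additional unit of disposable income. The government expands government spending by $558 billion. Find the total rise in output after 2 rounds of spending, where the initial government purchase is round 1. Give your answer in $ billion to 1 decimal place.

Round 1 adds ΔG = $558 billion; each later round is MPC = 0.53 times the previous.
After 2 rounds: 558 + 295.74 = ΔG·(1 − c^2)/(1 − c) = 558 × (1 − 0.2809)/0.47 ≈ $853.7 billion.

$853.7 billion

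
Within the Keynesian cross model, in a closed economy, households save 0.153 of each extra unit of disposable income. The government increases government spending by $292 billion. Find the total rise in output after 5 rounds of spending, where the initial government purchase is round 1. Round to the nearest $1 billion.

MPC = 1 − MPS = 1 − 0.153 = 0.847.
Round 1 adds ΔG = $292 billion; each later round is MPC = 0.847 times the previous.
After 5 rounds: 292 + 247.324 + 209.483428 + 177.432463516 + 150.285296598052 = ΔG·(1 − c^5)/(1 − c) = 292 × (1 − 0.435930295269007)/0.153 ≈ $1,077 billion.

$1,077 billion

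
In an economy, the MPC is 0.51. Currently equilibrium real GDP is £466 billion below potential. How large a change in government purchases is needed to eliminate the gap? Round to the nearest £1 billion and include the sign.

+£228 billion

Spending multiplier = 1/(1 − MPC) = 1/(1 − 0.51) = 1/0.49 ≈ 2.041.
Need ΔY = +£466 billion, so ΔG = ΔY/k = (+£466 billion) × 0.49 ≈ +£228 billion.
The government should increase government purchases by £228 billion.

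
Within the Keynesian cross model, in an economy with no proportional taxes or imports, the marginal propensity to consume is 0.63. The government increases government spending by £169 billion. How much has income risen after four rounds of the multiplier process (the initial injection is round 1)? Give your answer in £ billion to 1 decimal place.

Round 1 adds ΔG = £169 billion; each later round is MPC = 0.63 times the previous.
After 4 rounds: 169 + 106.47 + 67.0761 + 42.257943 = ΔG·(1 − c^4)/(1 − c) = 169 × (1 − 0.15752961)/0.37 ≈ £384.8 billion.

£384.8 billion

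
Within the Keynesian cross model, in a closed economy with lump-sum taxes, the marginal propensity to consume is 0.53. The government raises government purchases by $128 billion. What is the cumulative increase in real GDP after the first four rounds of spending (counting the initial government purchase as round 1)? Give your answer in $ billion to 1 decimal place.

Round 1 adds ΔG = $128 billion; each later round is MPC = 0.53 times the previous.
After 4 rounds: 128 + 67.84 + 35.9552 + 19.056256 = ΔG·(1 − c^4)/(1 − c) = 128 × (1 − 0.07890481)/0.47 ≈ $250.9 billion.

$250.9 billion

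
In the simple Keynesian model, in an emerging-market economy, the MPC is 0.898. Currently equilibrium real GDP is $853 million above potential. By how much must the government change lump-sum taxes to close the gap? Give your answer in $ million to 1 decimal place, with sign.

+$96.9 million

Spending multiplier = 1/(1 − MPC) = 1/(1 − 0.898) = 1/0.102 ≈ 9.804.
Tax multiplier = −c·k = −0.898/0.102 ≈ −8.804. Need ΔY = −$853 million, so ΔT = ΔY/(−c·k) = −(−$853 million) × 0.102 / 0.898 ≈ +$96.9 million.
The government should raise lump-sum taxes by $96.9 million.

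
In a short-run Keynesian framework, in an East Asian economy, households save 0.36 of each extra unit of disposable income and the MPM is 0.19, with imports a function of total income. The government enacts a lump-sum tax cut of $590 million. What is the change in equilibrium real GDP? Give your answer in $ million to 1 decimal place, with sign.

+$686.5 million

MPC = 1 − MPS = 1 − 0.36 = 0.64.
A lump-sum tax change of −$590 million shifts disposable income by +$590 million; first-round consumption changes by −c × ΔT = −0.64 × (−$590 million) = +$377.6 million.
Expenditure multiplier = 1/(1 − c + m) = 1/(1 − 0.64 + 0.19) = 1/0.55 ≈ 1.818.
The tax multiplier is −c × k ≈ −1.164, so ΔY = k × (−c·ΔT) = (+$377.6 million) / 0.55 ≈ +$686.5 million.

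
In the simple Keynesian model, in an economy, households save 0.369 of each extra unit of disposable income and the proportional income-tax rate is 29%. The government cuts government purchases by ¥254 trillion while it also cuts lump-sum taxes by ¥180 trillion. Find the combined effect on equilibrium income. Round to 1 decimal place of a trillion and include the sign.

−¥254.4 trillion

MPC = 1 − MPS = 1 − 0.369 = 0.631.
Expenditure multiplier = 1/(1 − c(1−t)) = 1/(1 − 0.631×0.71) = 1/0.55199 ≈ 1.812.
ΔG contributes k·ΔG = (−¥254 trillion) / 0.55199 ≈ −¥460.2 trillion.
ΔT of −¥180 trillion changes first-round spending by −c·ΔT = +¥113.58 trillion, contributing k·(−c·ΔT) = (+¥113.58 trillion) / 0.55199 ≈ +¥205.8 trillion.
Net ΔY = k(ΔG − c·ΔT) = (−¥140.42 trillion) / 0.55199 ≈ −¥254.4 trillion.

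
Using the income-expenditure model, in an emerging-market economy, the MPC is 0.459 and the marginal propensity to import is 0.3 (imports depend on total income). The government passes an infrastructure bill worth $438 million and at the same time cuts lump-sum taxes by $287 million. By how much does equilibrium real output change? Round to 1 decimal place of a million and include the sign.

+$677.4 million

Expenditure multiplier = 1/(1 − c + m) = 1/(1 − 0.459 + 0.3) = 1/0.841 ≈ 1.189.
ΔG contributes k·ΔG = (+$438 million) / 0.841 ≈ +$520.8 million.
ΔT of −$287 million changes first-round spending by −c·ΔT = +$131.733 million, contributing k·(−c·ΔT) = (+$131.733 million) / 0.841 ≈ +$156.6 million.
Net ΔY = k(ΔG − c·ΔT) = (+$569.733 million) / 0.841 ≈ +$677.4 million.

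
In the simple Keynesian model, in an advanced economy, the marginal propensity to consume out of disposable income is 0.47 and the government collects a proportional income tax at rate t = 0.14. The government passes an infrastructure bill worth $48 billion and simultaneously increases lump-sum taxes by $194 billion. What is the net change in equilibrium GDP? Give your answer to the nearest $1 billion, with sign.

−$72 billion

Expenditure multiplier = 1/(1 − c(1−t)) = 1/(1 − 0.47×0.86) = 1/0.5958 ≈ 1.678.
ΔG contributes k·ΔG = (+$48 billion) / 0.5958 ≈ +$80.6 billion.
ΔT of +$194 billion changes first-round spending by −c·ΔT = −$91.18 billion, contributing k·(−c·ΔT) = (−$91.18 billion) / 0.5958 ≈ −$153 billion.
Net ΔY = k(ΔG − c·ΔT) = (−$43.18 billion) / 0.5958 ≈ −$72 billion.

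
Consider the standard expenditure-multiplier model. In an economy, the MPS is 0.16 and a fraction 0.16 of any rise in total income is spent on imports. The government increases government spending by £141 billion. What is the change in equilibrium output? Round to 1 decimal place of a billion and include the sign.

+£440.6 billion

MPC = 1 − MPS = 1 − 0.16 = 0.84.
Government-spending multiplier = 1/(1 − c + m) = 1/(1 − 0.84 + 0.16) = 1/0.32 = 3.125.
ΔY = k × ΔG = (+£141 billion) / 0.32 ≈ +£440.6 billion.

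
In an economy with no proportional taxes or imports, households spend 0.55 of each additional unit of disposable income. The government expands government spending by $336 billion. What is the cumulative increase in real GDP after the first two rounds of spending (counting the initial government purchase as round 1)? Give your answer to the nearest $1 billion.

Round 1 adds ΔG = $336 billion; each later round is MPC = 0.55 times the previous.
After 2 rounds: 336 + 184.8 = ΔG·(1 − c^2)/(1 − c) = 336 × (1 − 0.3025)/0.45 ≈ $521 billion.

$521 billion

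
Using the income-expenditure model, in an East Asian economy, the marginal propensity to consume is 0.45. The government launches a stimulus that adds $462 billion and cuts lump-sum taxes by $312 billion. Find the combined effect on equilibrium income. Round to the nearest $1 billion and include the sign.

Expenditure multiplier = 1/(1 − MPC) = 1/(1 − 0.45) = 1/0.55 ≈ 1.818.
ΔG contributes k·ΔG = (+$462 billion) / 0.55 = +$840 billion.
ΔT of −$312 billion changes first-round spending by −c·ΔT = +$140.4 billion, contributing k·(−c·ΔT) = (+$140.4 billion) / 0.55 ≈ +$255.3 billion.
Net ΔY = k(ΔG − c·ΔT) = (+$602.4 billion) / 0.55 ≈ +$1,095 billion.

+$1,095 billion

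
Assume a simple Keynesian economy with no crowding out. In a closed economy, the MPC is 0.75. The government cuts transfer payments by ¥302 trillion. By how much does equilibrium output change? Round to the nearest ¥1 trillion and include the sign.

The transfer change shifts disposable income by −¥302 trillion, so first-round consumption changes by c·ΔTR = 0.75 × (−¥302 trillion) = −¥226.5 trillion.
Expenditure multiplier = 1/(1 − MPC) = 1/(1 − 0.75) = 1/0.25 = 4.
The transfer multiplier is c × k = 3, so ΔY = k × (c·ΔTR) = (−¥226.5 trillion) / 0.25 = −¥906 trillion.

−¥906 trillion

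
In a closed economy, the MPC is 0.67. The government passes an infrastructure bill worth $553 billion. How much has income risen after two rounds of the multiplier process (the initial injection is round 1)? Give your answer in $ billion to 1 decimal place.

Round 1 adds ΔG = $553 billion; each later round is MPC = 0.67 times the previous.
After 2 rounds: 553 + 370.51 = ΔG·(1 − c^2)/(1 − c) = 553 × (1 − 0.4489)/0.33 ≈ $923.5 billion.

$923.5 billion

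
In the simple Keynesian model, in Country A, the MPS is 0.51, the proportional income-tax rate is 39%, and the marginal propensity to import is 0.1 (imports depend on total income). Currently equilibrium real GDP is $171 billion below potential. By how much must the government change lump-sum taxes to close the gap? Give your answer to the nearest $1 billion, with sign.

−$280 billion

MPC = 1 − MPS = 1 − 0.51 = 0.49.
Spending multiplier = 1/(1 − c(1−t) + m) = 1/(1 − 0.49×0.61 + 0.1) = 1/0.8011 ≈ 1.248.
Tax multiplier = −c·k = −0.49/0.8011 ≈ −0.612. Need ΔY = +$171 billion, so ΔT = ΔY/(−c·k) = −(+$171 billion) × 0.8011 / 0.49 ≈ −$280 billion.
The government should cut lump-sum taxes by $280 billion.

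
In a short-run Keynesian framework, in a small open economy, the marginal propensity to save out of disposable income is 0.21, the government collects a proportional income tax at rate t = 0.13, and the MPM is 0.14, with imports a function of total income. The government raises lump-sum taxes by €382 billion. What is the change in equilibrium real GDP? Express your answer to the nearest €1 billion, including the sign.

MPC = 1 − MPS = 1 − 0.21 = 0.79.
A lump-sum tax change of +€382 billion shifts disposable income by −€382 billion; first-round consumption changes by −c × ΔT = −0.79 × (+€382 billion) = −€301.78 billion.
Expenditure multiplier = 1/(1 − c(1−t) + m) = 1/(1 − 0.79×0.87 + 0.14) = 1/0.4527 ≈ 2.209.
The tax multiplier is −c × k ≈ −1.745, so ΔY = k × (−c·ΔT) = (−€301.78 billion) / 0.4527 ≈ −€667 billion.

−€667 billion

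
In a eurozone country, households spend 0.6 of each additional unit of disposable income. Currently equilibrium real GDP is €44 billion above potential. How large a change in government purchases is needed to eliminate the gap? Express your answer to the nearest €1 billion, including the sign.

Spending multiplier = 1/(1 − MPC) = 1/(1 − 0.6) = 1/0.4 = 2.5.
Need ΔY = −€44 billion, so ΔG = ΔY/k = (−€44 billion) × 0.4 ≈ −€18 billion.
The government should cut government purchases by €18 billion.

−€18 billion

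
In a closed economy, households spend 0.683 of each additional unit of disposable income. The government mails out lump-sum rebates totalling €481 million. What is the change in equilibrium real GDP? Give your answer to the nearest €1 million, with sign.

+€1,036 million

A lump-sum tax change of −€481 million shifts disposable income by +€481 million; first-round consumption changes by −c × ΔT = −0.683 × (−€481 million) = +€328.523 million.
Expenditure multiplier = 1/(1 − MPC) = 1/(1 − 0.683) = 1/0.317 ≈ 3.155.
The tax multiplier is −c × k ≈ −2.155, so ΔY = k × (−c·ΔT) = (+€328.523 million) / 0.317 ≈ +€1,036 million.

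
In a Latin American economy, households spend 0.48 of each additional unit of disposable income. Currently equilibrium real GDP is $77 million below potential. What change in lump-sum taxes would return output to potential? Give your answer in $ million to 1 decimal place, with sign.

−$83.4 million

Spending multiplier = 1/(1 − MPC) = 1/(1 − 0.48) = 1/0.52 ≈ 1.923.
Tax multiplier = −c·k = −0.48/0.52 ≈ −0.923. Need ΔY = +$77 million, so ΔT = ΔY/(−c·k) = −(+$77 million) × 0.52 / 0.48 ≈ −$83.4 million.
The government should cut lump-sum taxes by $83.4 million.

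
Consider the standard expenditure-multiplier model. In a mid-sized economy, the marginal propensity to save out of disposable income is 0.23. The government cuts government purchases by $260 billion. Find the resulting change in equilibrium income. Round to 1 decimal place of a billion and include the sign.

−$1,130.4 billion

MPC = 1 − MPS = 1 − 0.23 = 0.77.
Expenditure multiplier = 1/(1 − MPC) = 1/(1 − 0.77) = 1/0.23 ≈ 4.348.
ΔY = k × ΔG = (−$260 billion) / 0.23 ≈ −$1,130.4 billion.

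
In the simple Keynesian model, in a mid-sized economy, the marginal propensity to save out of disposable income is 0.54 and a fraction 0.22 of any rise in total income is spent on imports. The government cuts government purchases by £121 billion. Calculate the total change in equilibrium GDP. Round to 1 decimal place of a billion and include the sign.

MPC = 1 − MPS = 1 − 0.54 = 0.46.
Spending multiplier = 1/(1 − c + m) = 1/(1 − 0.46 + 0.22) = 1/0.76 ≈ 1.316.
ΔY = k × ΔG = (−£121 billion) / 0.76 ≈ −£159.2 billion.

−£159.2 billion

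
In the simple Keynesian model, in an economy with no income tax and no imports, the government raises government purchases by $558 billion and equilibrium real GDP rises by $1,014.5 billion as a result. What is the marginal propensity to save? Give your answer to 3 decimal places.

0.550

Implied spending multiplier k = ΔY/ΔG = 1,014.5/558 ≈ 1.8181.
Since k = 1/(1 − MPC), MPC = 1 − 1/k = 1 − ΔG/ΔY = 1 − 558/1,014.5 ≈ 0.450.
MPS = 1 − MPC = 0.550.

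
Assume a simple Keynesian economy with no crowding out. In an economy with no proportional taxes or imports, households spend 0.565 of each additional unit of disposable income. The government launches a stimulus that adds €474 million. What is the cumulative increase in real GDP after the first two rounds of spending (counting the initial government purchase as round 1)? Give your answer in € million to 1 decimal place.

Round 1 adds ΔG = €474 million; each later round is MPC = 0.565 times the previous.
After 2 rounds: 474 + 267.81 = ΔG·(1 − c^2)/(1 − c) = 474 × (1 − 0.319225)/0.435 ≈ €741.8 million.

€741.8 million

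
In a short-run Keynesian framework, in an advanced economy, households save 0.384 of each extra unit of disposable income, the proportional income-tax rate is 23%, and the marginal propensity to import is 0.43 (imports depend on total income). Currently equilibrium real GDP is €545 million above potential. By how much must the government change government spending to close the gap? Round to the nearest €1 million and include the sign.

MPC = 1 − MPS = 1 − 0.384 = 0.616.
Spending multiplier = 1/(1 − c(1−t) + m) = 1/(1 − 0.616×0.77 + 0.43) = 1/0.95568 ≈ 1.046.
Need ΔY = −€545 million, so ΔG = ΔY/k = (−€545 million) × 0.95568 ≈ −€521 million.
The government should cut government spending by €521 million.

−€521 million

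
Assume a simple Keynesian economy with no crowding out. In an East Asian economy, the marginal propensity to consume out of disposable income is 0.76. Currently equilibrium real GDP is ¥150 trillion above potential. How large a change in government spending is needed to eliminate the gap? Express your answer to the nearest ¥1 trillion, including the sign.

−¥36 trillion

Spending multiplier = 1/(1 − MPC) = 1/(1 − 0.76) = 1/0.24 ≈ 4.167.
Need ΔY = −¥150 trillion, so ΔG = ΔY/k = (−¥150 trillion) × 0.24 = −¥36 trillion.
The government should cut government spending by ¥36 trillion.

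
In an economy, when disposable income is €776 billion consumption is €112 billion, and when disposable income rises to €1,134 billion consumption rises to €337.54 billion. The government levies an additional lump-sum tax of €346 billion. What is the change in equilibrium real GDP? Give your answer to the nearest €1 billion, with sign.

−€589 billion

MPC = ΔC/ΔYd = (337.54 − 112)/(1,134 − 776) = 225.54/358 = 0.63.
A lump-sum tax change of +€346 billion shifts disposable income by −€346 billion; first-round consumption changes by −c × ΔT = −0.63 × (+€346 billion) = −€217.98 billion.
Expenditure multiplier = 1/(1 − MPC) = 1/(1 − 0.63) = 1/0.37 ≈ 2.703.
The tax multiplier is −c × k ≈ −1.703, so ΔY = k × (−c·ΔT) = (−€217.98 billion) / 0.37 ≈ −€589 billion.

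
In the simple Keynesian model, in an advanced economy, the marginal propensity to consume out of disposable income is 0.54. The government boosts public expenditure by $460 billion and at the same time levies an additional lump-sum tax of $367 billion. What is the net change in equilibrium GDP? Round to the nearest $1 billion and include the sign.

+$569 billion

Expenditure multiplier = 1/(1 − MPC) = 1/(1 − 0.54) = 1/0.46 ≈ 2.174.
ΔG contributes k·ΔG = (+$460 billion) / 0.46 = +$1,000 billion.
ΔT of +$367 billion changes first-round spending by −c·ΔT = −$198.18 billion, contributing k·(−c·ΔT) = (−$198.18 billion) / 0.46 ≈ −$430.8 billion.
Net ΔY = k(ΔG − c·ΔT) = (+$261.82 billion) / 0.46 ≈ +$569 billion.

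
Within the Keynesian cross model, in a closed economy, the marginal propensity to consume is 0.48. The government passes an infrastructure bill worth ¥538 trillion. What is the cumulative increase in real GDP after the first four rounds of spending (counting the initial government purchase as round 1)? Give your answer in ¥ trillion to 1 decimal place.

Round 1 adds ΔG = ¥538 trillion; each later round is MPC = 0.48 times the previous.
After 4 rounds: 538 + 258.24 + 123.9552 + 59.498496 = ΔG·(1 − c^4)/(1 − c) = 538 × (1 − 0.05308416)/0.52 ≈ ¥979.7 trillion.

¥979.7 trillion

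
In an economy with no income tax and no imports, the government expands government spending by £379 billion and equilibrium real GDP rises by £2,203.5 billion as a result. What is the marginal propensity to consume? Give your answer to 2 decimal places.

Implied spending multiplier k = ΔY/ΔG = 2,203.5/379 ≈ 5.814.
Since k = 1/(1 − MPC), MPC = 1 − 1/k = 1 − ΔG/ΔY = 1 − 379/2,203.5 ≈ 0.83.

0.83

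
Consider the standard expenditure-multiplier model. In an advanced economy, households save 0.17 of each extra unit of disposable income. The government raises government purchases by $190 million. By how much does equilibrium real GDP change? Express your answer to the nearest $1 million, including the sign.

MPC = 1 − MPS = 1 − 0.17 = 0.83.
Expenditure multiplier = 1/(1 − MPC) = 1/(1 − 0.83) = 1/0.17 ≈ 5.882.
ΔY = k × ΔG = (+$190 million) / 0.17 ≈ +$1,118 million.

+$1,118 million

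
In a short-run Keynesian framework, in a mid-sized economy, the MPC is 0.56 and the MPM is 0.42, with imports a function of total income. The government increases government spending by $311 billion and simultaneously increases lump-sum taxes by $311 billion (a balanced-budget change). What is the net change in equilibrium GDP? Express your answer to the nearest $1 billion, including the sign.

+$159 billion

Expenditure multiplier = 1/(1 − c + m) = 1/(1 − 0.56 + 0.42) = 1/0.86 ≈ 1.163.
ΔG contributes k·ΔG = (+$311 billion) / 0.86 ≈ +$361.6 billion.
ΔT of +$311 billion changes first-round spending by −c·ΔT = −$174.16 billion, contributing k·(−c·ΔT) = (−$174.16 billion) / 0.86 ≈ −$202.5 billion.
Net ΔY = k(ΔG − c·ΔT) = (+$136.84 billion) / 0.86 ≈ +$159 billion.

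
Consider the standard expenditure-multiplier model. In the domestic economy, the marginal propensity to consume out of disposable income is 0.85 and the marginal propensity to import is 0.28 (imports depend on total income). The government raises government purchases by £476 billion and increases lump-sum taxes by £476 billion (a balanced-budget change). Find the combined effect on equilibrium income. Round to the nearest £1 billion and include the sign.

+£166 billion

Expenditure multiplier = 1/(1 − c + m) = 1/(1 − 0.85 + 0.28) = 1/0.43 ≈ 2.326.
ΔG contributes k·ΔG = (+£476 billion) / 0.43 ≈ +£1,107 billion.
ΔT of +£476 billion changes first-round spending by −c·ΔT = −£404.6 billion, contributing k·(−c·ΔT) = (−£404.6 billion) / 0.43 ≈ −£940.9 billion.
Net ΔY = k(ΔG − c·ΔT) = (+£71.4 billion) / 0.43 ≈ +£166 billion.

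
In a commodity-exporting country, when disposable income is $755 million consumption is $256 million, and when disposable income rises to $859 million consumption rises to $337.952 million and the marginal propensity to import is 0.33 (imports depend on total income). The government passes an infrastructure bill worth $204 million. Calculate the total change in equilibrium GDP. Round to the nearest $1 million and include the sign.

MPC = ΔC/ΔYd = (337.952 − 256)/(859 − 755) = 81.952/104 = 0.788.
Expenditure multiplier = 1/(1 − c + m) = 1/(1 − 0.788 + 0.33) = 1/0.542 ≈ 1.845.
ΔY = k × ΔG = (+$204 million) / 0.542 ≈ +$376 million.

+$376 million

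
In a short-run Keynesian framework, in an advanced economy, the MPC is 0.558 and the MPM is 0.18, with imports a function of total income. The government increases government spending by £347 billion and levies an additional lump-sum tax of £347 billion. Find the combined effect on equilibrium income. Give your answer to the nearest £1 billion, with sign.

+£247 billion

Expenditure multiplier = 1/(1 − c + m) = 1/(1 − 0.558 + 0.18) = 1/0.622 ≈ 1.608.
ΔG contributes k·ΔG = (+£347 billion) / 0.622 ≈ +£557.9 billion.
ΔT of +£347 billion changes first-round spending by −c·ΔT = −£193.626 billion, contributing k·(−c·ΔT) = (−£193.626 billion) / 0.622 ≈ −£311.3 billion.
Net ΔY = k(ΔG − c·ΔT) = (+£153.374 billion) / 0.622 ≈ +£247 billion.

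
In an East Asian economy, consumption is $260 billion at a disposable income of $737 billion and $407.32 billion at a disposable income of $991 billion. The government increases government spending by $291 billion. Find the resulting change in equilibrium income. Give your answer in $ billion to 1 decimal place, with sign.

MPC = ΔC/ΔYd = (407.32 − 260)/(991 − 737) = 147.32/254 = 0.58.
Expenditure multiplier = 1/(1 − MPC) = 1/(1 − 0.58) = 1/0.42 ≈ 2.381.
ΔY = k × ΔG = (+$291 billion) / 0.42 ≈ +$692.9 billion.

+$692.9 billion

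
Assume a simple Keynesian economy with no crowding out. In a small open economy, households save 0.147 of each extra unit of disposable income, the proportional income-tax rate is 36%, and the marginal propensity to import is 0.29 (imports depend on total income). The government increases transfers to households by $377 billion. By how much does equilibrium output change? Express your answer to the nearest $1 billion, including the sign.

+$432 billion

MPC = 1 − MPS = 1 − 0.147 = 0.853.
The transfer change shifts disposable income by +$377 billion, so first-round consumption changes by c·ΔTR = 0.853 × (+$377 billion) = +$321.581 billion.
Expenditure multiplier = 1/(1 − c(1−t) + m) = 1/(1 − 0.853×0.64 + 0.29) = 1/0.74408 ≈ 1.344.
The transfer multiplier is c × k ≈ 1.146, so ΔY = k × (c·ΔTR) = (+$321.581 billion) / 0.74408 ≈ +$432 billion.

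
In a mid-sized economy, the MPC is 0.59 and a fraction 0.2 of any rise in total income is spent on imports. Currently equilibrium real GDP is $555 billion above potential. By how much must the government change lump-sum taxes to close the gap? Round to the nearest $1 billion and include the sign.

Spending multiplier = 1/(1 − c + m) = 1/(1 − 0.59 + 0.2) = 1/0.61 ≈ 1.639.
Tax multiplier = −c·k = −0.59/0.61 ≈ −0.967. Need ΔY = −$555 billion, so ΔT = ΔY/(−c·k) = −(−$555 billion) × 0.61 / 0.59 ≈ +$574 billion.
The government should raise lump-sum taxes by $574 billion.

+$574 billion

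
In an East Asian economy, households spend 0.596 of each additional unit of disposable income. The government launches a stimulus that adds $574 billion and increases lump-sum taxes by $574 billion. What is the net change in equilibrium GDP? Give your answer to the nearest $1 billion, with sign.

+$574 billion

Expenditure multiplier = 1/(1 − MPC) = 1/(1 − 0.596) = 1/0.404 ≈ 2.475.
ΔG contributes k·ΔG = (+$574 billion) / 0.404 ≈ +$1,420.8 billion.
ΔT of +$574 billion changes first-round spending by −c·ΔT = −$342.104 billion, contributing k·(−c·ΔT) = (−$342.104 billion) / 0.404 ≈ −$846.8 billion.
With ΔG = ΔT and no other leakages, the balanced-budget multiplier is 1, so ΔY = ΔG = +$574 billion.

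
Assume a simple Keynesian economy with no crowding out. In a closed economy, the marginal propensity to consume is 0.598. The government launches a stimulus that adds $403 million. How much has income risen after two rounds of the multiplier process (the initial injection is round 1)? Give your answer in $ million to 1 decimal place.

$644.0 million

Round 1 adds ΔG = $403 million; each later round is MPC = 0.598 times the previous.
After 2 rounds: 403 + 240.994 = ΔG·(1 − c^2)/(1 − c) = 403 × (1 − 0.357604)/0.402 ≈ $644 million.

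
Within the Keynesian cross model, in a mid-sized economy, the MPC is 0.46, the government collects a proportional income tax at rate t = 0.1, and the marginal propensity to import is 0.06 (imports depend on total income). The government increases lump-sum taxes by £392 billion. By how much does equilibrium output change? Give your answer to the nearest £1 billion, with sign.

−£279 billion

A lump-sum tax change of +£392 billion shifts disposable income by −£392 billion; first-round consumption changes by −c × ΔT = −0.46 × (+£392 billion) = −£180.32 billion.
Expenditure multiplier = 1/(1 − c(1−t) + m) = 1/(1 − 0.46×0.9 + 0.06) = 1/0.646 ≈ 1.548.
The tax multiplier is −c × k ≈ −0.712, so ΔY = k × (−c·ΔT) = (−£180.32 billion) / 0.646 ≈ −£279 billion.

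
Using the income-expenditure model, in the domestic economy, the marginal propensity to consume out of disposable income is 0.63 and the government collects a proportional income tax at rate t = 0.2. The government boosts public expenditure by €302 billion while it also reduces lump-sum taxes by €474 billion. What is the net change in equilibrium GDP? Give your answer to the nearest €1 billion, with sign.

+€1,211 billion

Expenditure multiplier = 1/(1 − c(1−t)) = 1/(1 − 0.63×0.8) = 1/0.496 ≈ 2.016.
ΔG contributes k·ΔG = (+€302 billion) / 0.496 ≈ +€608.9 billion.
ΔT of −€474 billion changes first-round spending by −c·ΔT = +€298.62 billion, contributing k·(−c·ΔT) = (+€298.62 billion) / 0.496 ≈ +€602.1 billion.
Net ΔY = k(ΔG − c·ΔT) = (+€600.62 billion) / 0.496 ≈ +€1,211 billion.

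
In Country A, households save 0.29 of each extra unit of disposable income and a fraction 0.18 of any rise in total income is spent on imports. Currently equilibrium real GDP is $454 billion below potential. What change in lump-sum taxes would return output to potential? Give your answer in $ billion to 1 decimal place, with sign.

−$300.5 billion

MPC = 1 − MPS = 1 − 0.29 = 0.71.
Spending multiplier = 1/(1 − c + m) = 1/(1 − 0.71 + 0.18) = 1/0.47 ≈ 2.128.
Tax multiplier = −c·k = −0.71/0.47 ≈ −1.511. Need ΔY = +$454 billion, so ΔT = ΔY/(−c·k) = −(+$454 billion) × 0.47 / 0.71 ≈ −$300.5 billion.
The government should cut lump-sum taxes by $300.5 billion.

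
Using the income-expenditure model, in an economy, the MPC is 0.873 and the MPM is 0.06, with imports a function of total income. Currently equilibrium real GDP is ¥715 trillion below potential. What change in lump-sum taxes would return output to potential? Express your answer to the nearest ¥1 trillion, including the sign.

Spending multiplier = 1/(1 − c + m) = 1/(1 − 0.873 + 0.06) = 1/0.187 ≈ 5.348.
Tax multiplier = −c·k = −0.873/0.187 ≈ −4.668. Need ΔY = +¥715 trillion, so ΔT = ΔY/(−c·k) = −(+¥715 trillion) × 0.187 / 0.873 ≈ −¥153 trillion.
The government should cut lump-sum taxes by ¥153 trillion.

−¥153 trillion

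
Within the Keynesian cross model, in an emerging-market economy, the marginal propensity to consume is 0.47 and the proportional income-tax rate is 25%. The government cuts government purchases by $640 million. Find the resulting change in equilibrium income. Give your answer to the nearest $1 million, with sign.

−$988 million

Spending multiplier = 1/(1 − c(1−t)) = 1/(1 − 0.47×0.75) = 1/0.6475 ≈ 1.544.
ΔY = k × ΔG = (−$640 million) / 0.6475 ≈ −$988 million.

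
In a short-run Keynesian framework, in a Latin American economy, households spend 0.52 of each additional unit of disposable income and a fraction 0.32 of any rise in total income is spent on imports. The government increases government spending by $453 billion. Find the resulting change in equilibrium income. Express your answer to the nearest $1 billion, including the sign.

Government-spending multiplier = 1/(1 − c + m) = 1/(1 − 0.52 + 0.32) = 1/0.8 = 1.25.
ΔY = k × ΔG = (+$453 billion) / 0.8 ≈ +$566 billion.

+$566 billion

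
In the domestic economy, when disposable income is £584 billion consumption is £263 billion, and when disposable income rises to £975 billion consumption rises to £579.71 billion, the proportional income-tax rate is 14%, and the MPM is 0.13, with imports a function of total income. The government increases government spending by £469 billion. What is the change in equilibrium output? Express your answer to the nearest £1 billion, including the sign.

MPC = ΔC/ΔYd = (579.71 − 263)/(975 − 584) = 316.71/391 = 0.81.
Expenditure multiplier = 1/(1 − c(1−t) + m) = 1/(1 − 0.81×0.86 + 0.13) = 1/0.4334 ≈ 2.307.
ΔY = k × ΔG = (+£469 billion) / 0.4334 ≈ +£1,082 billion.

+£1,082 billion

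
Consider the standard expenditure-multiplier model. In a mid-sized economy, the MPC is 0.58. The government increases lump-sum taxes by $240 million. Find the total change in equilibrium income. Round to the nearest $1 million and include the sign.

−$331 million

A lump-sum tax change of +$240 million shifts disposable income by −$240 million; first-round consumption changes by −c × ΔT = −0.58 × (+$240 million) = −$139.2 million.
Expenditure multiplier = 1/(1 − MPC) = 1/(1 − 0.58) = 1/0.42 ≈ 2.381.
The tax multiplier is −c × k ≈ −1.381, so ΔY = k × (−c·ΔT) = (−$139.2 million) / 0.42 ≈ −$331 million.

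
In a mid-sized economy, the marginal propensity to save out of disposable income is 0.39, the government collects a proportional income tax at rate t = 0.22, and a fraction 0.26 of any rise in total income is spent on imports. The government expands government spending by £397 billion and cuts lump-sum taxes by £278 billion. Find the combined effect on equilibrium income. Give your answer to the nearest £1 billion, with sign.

+£722 billion

MPC = 1 − MPS = 1 − 0.39 = 0.61.
Expenditure multiplier = 1/(1 − c(1−t) + m) = 1/(1 − 0.61×0.78 + 0.26) = 1/0.7842 ≈ 1.275.
ΔG contributes k·ΔG = (+£397 billion) / 0.7842 ≈ +£506.2 billion.
ΔT of −£278 billion changes first-round spending by −c·ΔT = +£169.58 billion, contributing k·(−c·ΔT) = (+£169.58 billion) / 0.7842 ≈ +£216.2 billion.
Net ΔY = k(ΔG − c·ΔT) = (+£566.58 billion) / 0.7842 ≈ +£722 billion.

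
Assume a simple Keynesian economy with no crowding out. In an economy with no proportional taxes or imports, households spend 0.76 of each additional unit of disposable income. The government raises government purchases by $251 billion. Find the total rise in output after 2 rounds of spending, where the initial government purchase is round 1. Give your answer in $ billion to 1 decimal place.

Round 1 adds ΔG = $251 billion; each later round is MPC = 0.76 times the previous.
After 2 rounds: 251 + 190.76 = ΔG·(1 − c^2)/(1 − c) = 251 × (1 − 0.5776)/0.24 ≈ $441.8 billion.

$441.8 billion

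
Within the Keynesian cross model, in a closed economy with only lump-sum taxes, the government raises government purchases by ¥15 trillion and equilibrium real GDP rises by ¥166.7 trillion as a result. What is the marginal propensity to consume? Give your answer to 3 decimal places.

0.910

Implied spending multiplier k = ΔY/ΔG = 166.7/15 ≈ 11.1133.
Since k = 1/(1 − MPC), MPC = 1 − 1/k = 1 − ΔG/ΔY = 1 − 15/166.7 ≈ 0.910.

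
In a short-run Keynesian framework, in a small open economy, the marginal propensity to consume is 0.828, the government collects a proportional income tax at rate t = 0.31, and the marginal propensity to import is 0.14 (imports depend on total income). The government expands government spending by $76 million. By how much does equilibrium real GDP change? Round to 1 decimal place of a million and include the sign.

Expenditure multiplier = 1/(1 − c(1−t) + m) = 1/(1 − 0.828×0.69 + 0.14) = 1/0.56868 ≈ 1.758.
ΔY = k × ΔG = (+$76 million) / 0.56868 ≈ +$133.6 million.

+$133.6 million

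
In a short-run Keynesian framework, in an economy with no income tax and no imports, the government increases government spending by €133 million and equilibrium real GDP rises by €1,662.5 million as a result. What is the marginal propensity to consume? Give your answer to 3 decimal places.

0.920

Implied spending multiplier k = ΔY/ΔG = 1,662.5/133 = 12.5.
Since k = 1/(1 − MPC), MPC = 1 − 1/k = 1 − ΔG/ΔY = 1 − 133/1,662.5 = 0.920.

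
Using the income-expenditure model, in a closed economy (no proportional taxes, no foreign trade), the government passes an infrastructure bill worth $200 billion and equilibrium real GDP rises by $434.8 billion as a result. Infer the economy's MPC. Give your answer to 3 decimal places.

0.540

Implied spending multiplier k = ΔY/ΔG = 434.8/200 = 2.174.
Since k = 1/(1 − MPC), MPC = 1 − 1/k = 1 − ΔG/ΔY = 1 − 200/434.8 ≈ 0.540.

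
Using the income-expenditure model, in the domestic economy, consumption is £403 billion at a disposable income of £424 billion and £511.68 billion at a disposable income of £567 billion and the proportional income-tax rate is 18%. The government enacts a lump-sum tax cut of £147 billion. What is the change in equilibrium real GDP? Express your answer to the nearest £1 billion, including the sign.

MPC = ΔC/ΔYd = (511.68 − 403)/(567 − 424) = 108.68/143 = 0.76.
A lump-sum tax change of −£147 billion shifts disposable income by +£147 billion; first-round consumption changes by −c × ΔT = −0.76 × (−£147 billion) = +£111.72 billion.
Expenditure multiplier = 1/(1 − c(1−t)) = 1/(1 − 0.76×0.82) = 1/0.3768 ≈ 2.654.
The tax multiplier is −c × k ≈ −2.017, so ΔY = k × (−c·ΔT) = (+£111.72 billion) / 0.3768 ≈ +£296 billion.

+£296 billion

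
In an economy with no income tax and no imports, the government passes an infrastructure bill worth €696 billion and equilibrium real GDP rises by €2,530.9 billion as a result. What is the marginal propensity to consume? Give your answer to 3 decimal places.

0.725

Implied spending multiplier k = ΔY/ΔG = 2,530.9/696 ≈ 3.6364.
Since k = 1/(1 − MPC), MPC = 1 − 1/k = 1 − ΔG/ΔY = 1 − 696/2,530.9 ≈ 0.725.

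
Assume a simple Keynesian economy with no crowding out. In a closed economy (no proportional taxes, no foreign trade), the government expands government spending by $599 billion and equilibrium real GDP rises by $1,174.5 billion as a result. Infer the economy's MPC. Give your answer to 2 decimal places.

Implied spending multiplier k = ΔY/ΔG = 1,174.5/599 ≈ 1.9608.
Since k = 1/(1 − MPC), MPC = 1 − 1/k = 1 − ΔG/ΔY = 1 − 599/1,174.5 ≈ 0.49.

0.49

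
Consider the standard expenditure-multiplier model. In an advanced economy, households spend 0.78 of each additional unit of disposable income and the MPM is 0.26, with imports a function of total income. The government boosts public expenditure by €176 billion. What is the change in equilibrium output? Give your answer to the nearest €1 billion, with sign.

+€367 billion

Expenditure multiplier = 1/(1 − c + m) = 1/(1 − 0.78 + 0.26) = 1/0.48 ≈ 2.083.
ΔY = k × ΔG = (+€176 billion) / 0.48 ≈ +€367 billion.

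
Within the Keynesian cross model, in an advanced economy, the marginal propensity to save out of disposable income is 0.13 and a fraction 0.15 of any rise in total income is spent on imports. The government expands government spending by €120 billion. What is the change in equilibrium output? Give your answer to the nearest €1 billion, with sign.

+€429 billion

MPC = 1 − MPS = 1 − 0.13 = 0.87.
Government-spending multiplier = 1/(1 − c + m) = 1/(1 − 0.87 + 0.15) = 1/0.28 ≈ 3.571.
ΔY = k × ΔG = (+€120 billion) / 0.28 ≈ +€429 billion.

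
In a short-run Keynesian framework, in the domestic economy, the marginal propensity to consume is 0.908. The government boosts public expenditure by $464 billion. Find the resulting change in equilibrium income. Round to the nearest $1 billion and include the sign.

+$5,043 billion

Spending multiplier = 1/(1 − MPC) = 1/(1 − 0.908) = 1/0.092 ≈ 10.87.
ΔY = k × ΔG = (+$464 billion) / 0.092 ≈ +$5,043 billion.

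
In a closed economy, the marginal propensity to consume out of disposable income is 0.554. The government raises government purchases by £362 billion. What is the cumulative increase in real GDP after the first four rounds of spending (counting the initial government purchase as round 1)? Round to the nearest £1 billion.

Round 1 adds ΔG = £362 billion; each later round is MPC = 0.554 times the previous.
After 4 rounds: 362 + 200.548 + 111.103592 + 61.551389968 = ΔG·(1 − c^4)/(1 − c) = 362 × (1 − 0.094197431056)/0.446 ≈ £735 billion.

£735 billion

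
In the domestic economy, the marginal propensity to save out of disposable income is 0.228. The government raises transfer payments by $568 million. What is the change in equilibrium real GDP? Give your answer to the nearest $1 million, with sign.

+$1,923 million

MPC = 1 − MPS = 1 − 0.228 = 0.772.
The transfer change shifts disposable income by +$568 million, so first-round consumption changes by c·ΔTR = 0.772 × (+$568 million) = +$438.496 million.
Expenditure multiplier = 1/(1 − MPC) = 1/(1 − 0.772) = 1/0.228 ≈ 4.386.
The transfer multiplier is c × k ≈ 3.386, so ΔY = k × (c·ΔTR) = (+$438.496 million) / 0.228 ≈ +$1,923 million.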